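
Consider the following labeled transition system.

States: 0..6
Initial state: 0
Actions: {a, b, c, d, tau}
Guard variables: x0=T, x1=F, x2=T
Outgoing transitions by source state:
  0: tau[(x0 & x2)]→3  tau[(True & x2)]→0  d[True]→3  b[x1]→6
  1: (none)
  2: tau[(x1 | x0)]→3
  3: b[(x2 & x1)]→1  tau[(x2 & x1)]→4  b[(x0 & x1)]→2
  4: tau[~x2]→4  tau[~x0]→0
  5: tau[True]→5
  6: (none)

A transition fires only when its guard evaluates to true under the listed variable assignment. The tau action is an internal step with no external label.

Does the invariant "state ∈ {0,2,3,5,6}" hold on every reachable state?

Answer: INVARIANT HOLDS

Working:
Inv-set: {0,2,3,5,6}
Reachable = {0,3}
  0: safe
  3: safe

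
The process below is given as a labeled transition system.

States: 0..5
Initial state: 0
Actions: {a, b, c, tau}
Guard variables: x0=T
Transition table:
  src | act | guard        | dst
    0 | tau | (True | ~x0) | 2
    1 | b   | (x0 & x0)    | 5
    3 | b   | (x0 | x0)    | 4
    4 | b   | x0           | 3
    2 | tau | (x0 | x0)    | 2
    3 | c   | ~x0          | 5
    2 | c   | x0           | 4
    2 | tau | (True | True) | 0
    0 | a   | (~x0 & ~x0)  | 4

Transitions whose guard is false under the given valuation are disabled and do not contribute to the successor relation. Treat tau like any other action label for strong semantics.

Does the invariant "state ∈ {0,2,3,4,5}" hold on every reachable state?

Answer: INVARIANT HOLDS

Analysis:
Allowed set {0,2,3,4,5}
R = {0,2,3,4}
  0: safe
  2: safe
  3: safe
  4: safe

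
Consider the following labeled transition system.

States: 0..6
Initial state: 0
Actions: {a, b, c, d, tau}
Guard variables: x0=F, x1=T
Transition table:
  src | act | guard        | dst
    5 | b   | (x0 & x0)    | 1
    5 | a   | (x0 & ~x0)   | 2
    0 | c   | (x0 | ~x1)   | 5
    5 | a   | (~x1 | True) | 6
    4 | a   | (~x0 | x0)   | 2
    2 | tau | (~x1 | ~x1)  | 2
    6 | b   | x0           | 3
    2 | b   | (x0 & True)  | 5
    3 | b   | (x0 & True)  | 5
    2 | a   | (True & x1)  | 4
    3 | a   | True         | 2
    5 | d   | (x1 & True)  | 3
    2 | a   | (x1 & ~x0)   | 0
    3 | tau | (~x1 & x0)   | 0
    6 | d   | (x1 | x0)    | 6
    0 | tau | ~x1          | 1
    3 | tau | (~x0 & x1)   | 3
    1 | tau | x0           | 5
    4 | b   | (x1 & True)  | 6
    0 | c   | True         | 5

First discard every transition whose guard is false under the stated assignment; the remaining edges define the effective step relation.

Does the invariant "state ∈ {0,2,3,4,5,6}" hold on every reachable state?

Inv-set: {0,2,3,4,5,6}
Reach set: {0,2,3,4,5,6}
  0: ok
  2: ok
  3: ok
  4: ok
  5: ok
  6: ok

Answer: INVARIANT HOLDS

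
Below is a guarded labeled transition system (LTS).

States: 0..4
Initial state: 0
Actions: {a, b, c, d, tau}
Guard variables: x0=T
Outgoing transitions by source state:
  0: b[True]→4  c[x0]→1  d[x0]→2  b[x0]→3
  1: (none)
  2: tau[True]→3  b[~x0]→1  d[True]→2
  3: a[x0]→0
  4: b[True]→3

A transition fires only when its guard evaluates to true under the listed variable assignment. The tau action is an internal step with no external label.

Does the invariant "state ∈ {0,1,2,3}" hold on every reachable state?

Allowed set {0,1,2,3}
Reachable = {0,1,2,3,4}
  0: ok
  1: ok
  2: ok
  3: ok
  4: VIOLATES
witness against invariant: b → 4

Answer: INVARIANT VIOLATED at state 4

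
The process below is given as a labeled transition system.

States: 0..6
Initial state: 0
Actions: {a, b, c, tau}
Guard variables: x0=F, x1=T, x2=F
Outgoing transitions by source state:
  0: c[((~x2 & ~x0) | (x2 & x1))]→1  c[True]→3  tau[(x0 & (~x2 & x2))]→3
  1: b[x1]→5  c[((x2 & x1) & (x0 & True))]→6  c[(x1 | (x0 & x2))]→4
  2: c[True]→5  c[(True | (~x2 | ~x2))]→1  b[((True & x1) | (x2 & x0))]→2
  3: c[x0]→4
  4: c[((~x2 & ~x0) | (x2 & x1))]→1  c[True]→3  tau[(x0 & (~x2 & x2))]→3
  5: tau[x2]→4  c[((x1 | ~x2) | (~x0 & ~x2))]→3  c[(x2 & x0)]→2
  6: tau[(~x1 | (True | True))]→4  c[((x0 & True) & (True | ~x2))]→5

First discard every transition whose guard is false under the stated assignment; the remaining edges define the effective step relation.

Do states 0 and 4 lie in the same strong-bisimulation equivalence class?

Answer: BISIMILAR

Analysis:
Compute ~ classes (split until stable):
  π0 = {{0,1,2,3,4,5,6}}
  π1 = {{0,4,5},{1,2},{3},{6}}
  π2 = {{0,4},{1},{2},{3},{5},{6}}
Fixed point at round 3; 6 class(es).
0∈{0,4}, 4∈{0,4}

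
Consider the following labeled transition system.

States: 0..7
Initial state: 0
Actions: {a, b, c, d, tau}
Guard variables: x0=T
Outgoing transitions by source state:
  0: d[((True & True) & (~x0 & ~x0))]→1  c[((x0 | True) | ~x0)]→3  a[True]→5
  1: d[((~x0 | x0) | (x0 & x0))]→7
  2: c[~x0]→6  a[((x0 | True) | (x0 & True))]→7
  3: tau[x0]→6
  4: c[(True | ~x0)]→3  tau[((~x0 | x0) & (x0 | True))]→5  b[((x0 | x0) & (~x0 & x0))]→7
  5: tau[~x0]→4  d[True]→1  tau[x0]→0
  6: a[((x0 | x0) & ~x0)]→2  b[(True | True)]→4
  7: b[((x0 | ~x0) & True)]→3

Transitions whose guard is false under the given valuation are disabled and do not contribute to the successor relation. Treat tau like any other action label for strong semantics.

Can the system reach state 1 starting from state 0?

Answer: REACHABLE

Working:
Guard filter leaves 11 enabled edge(s).
L0 = {0}
L1 = {3,5}  now seen {0,3,5}
L2 = {1,6}  now seen {0,1,3,5,6}
L3 = {4,7}  now seen {0,1,3,4,5,6,7}
R = {0,1,3,4,5,6,7}
Path to 1: a·d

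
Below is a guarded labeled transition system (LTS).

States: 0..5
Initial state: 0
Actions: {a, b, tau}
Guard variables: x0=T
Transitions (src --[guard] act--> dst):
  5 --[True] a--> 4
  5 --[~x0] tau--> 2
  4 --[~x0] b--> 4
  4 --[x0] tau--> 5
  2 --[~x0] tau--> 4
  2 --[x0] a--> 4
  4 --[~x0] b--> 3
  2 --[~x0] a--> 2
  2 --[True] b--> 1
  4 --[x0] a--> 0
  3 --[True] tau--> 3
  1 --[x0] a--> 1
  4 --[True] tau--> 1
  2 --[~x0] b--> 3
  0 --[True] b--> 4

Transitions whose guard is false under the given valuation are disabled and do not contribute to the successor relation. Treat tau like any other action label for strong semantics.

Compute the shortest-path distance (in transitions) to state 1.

BFS to 1:
  L0 = {0}
  L1 = {4}
  L2 = {1,5}
first hit 1 at d=2 via b·tau

Answer: 2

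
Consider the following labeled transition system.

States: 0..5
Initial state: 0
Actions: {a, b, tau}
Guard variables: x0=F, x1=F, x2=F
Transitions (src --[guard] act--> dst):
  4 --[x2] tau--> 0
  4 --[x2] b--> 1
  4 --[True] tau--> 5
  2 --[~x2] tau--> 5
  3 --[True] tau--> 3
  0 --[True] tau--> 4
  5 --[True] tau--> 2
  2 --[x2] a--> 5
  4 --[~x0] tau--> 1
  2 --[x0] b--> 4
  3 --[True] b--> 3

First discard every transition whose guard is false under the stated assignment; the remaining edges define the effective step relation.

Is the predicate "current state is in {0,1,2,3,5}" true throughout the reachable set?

Inv-set: {0,1,2,3,5}
R = {0,1,2,4,5}
  0: safe
  1: safe
  2: safe
  4: ✗ unsafe
  5: safe
reach 4 via tau — violates

Answer: INVARIANT VIOLATED at state 4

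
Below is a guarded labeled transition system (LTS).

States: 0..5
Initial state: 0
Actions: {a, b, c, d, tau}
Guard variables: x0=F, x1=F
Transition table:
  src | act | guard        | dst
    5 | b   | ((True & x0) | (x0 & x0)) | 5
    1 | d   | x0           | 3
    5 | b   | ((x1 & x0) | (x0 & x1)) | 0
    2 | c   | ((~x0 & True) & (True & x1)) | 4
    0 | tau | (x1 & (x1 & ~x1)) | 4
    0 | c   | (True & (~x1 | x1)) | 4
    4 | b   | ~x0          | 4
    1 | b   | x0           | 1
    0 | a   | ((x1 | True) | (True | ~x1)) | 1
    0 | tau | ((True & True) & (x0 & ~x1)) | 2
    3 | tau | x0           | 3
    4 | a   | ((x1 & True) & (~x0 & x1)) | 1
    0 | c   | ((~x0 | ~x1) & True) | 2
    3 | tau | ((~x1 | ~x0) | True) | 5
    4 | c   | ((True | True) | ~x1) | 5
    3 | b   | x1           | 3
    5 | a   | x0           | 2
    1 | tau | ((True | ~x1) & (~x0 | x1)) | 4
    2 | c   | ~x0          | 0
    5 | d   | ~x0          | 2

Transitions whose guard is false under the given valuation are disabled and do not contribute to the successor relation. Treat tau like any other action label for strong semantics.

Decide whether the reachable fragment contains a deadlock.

Reachable = {0,1,2,4,5}
  0: a→1  c→2  c→4  [3 exit(s)]
  1: tau→4  [1 exit(s)]
  2: c→0  [1 exit(s)]
  4: b→4  c→5  [2 exit(s)]
  5: d→2  [1 exit(s)]

Answer: DEADLOCK-FREE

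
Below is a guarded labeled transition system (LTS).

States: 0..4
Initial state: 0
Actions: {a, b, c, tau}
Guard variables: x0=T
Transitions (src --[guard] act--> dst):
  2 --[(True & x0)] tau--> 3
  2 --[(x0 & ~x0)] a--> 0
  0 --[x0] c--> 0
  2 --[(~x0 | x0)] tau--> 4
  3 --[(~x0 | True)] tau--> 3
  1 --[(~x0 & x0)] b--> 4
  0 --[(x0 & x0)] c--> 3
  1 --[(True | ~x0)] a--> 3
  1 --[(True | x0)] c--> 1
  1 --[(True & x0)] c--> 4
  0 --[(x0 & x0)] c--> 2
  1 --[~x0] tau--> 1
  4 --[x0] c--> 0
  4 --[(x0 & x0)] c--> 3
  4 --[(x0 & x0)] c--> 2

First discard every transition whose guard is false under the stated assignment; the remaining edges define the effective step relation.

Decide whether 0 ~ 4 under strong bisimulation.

Bisimulation quotient by refinement:
  π0 = {{0,1,2,3,4}}
  π1 = {{0,4},{1},{2,3}}
  π2 = {{0,4},{1},{2},{3}}
Fixed point at round 3; 4 class(es).
[0]={0,4}  [4]={0,4}

Answer: BISIMILAR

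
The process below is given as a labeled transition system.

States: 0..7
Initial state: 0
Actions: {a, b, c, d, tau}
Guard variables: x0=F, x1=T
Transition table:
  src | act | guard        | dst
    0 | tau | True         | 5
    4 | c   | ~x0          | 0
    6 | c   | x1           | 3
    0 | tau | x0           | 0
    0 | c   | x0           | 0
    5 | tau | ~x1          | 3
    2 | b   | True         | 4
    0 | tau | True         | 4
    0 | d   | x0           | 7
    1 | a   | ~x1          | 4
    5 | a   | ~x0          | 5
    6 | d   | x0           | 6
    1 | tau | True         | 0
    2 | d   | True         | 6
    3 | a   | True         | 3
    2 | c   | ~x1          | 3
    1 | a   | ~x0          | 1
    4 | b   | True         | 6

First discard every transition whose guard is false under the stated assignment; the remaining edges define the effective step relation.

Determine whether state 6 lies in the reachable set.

Guard filter leaves 11 enabled edge(s).
Layer 0: {0}
Layer 1: {4,5}  cumulative {0,4,5}
Layer 2: {6}  cumulative {0,4,5,6}
Layer 3: {3}  cumulative {0,3,4,5,6}
Reach set: {0,3,4,5,6}
Path to 6: tau·b

Answer: REACHABLE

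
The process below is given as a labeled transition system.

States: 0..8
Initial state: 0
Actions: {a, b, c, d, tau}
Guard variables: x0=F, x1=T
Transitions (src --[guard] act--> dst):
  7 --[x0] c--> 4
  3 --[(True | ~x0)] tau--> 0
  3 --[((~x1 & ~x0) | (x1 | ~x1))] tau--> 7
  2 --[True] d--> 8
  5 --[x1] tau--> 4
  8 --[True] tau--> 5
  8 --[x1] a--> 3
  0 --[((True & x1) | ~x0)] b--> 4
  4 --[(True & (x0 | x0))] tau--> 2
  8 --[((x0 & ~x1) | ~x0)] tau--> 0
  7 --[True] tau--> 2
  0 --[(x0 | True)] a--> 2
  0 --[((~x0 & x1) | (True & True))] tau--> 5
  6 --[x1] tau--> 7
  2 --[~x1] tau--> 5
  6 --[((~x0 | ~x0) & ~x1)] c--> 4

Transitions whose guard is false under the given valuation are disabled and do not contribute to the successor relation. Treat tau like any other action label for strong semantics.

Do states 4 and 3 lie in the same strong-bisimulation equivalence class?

Refine partition for ~:
  π0 = {{0,1,2,3,4,5,6,7,8}}
  π1 = {{0},{1,4},{2},{3,5,6,7},{8}}
  π2 = {{0},{1,4},{2},{3},{5},{6},{7},{8}}
Fixed point at round 3; 8 class(es).
4∈{1,4}, 3∈{3}

Answer: NOT BISIMILAR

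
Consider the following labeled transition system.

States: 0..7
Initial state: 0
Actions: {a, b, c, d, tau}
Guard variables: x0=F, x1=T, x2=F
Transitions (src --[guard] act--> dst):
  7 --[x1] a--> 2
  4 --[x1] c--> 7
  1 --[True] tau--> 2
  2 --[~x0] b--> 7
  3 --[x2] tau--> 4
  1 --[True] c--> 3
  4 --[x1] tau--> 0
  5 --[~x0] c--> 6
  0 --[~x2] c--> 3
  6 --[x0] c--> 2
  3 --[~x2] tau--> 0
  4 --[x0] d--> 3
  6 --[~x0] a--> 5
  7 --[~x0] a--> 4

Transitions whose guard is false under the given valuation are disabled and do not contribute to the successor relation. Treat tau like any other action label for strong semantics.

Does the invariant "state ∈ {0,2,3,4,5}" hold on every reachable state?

Inv-set: {0,2,3,4,5}
Reachable = {0,3}
  0: ✓
  3: ✓

Answer: INVARIANT HOLDS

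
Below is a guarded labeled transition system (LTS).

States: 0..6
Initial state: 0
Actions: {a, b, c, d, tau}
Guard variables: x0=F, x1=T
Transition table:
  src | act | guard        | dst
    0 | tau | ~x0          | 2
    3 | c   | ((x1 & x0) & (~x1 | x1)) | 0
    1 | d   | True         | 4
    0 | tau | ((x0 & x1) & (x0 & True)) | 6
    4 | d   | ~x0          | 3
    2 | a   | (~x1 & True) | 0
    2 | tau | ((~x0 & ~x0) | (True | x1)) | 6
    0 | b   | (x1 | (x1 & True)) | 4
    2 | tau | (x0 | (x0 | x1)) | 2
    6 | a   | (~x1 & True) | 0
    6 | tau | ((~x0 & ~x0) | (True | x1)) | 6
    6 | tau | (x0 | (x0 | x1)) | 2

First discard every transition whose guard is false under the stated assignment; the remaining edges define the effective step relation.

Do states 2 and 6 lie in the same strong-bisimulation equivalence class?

Refine partition for ~:
  P[0] = {{0,1,2,3,4,5,6}}
  P[1] = {{0},{1,4},{2,6},{3,5}}
  P[2] = {{0},{1},{2,6},{3,5},{4}}
Fixed point at round 3; 5 class(es).
2∈{2,6}, 6∈{2,6}

Answer: BISIMILAR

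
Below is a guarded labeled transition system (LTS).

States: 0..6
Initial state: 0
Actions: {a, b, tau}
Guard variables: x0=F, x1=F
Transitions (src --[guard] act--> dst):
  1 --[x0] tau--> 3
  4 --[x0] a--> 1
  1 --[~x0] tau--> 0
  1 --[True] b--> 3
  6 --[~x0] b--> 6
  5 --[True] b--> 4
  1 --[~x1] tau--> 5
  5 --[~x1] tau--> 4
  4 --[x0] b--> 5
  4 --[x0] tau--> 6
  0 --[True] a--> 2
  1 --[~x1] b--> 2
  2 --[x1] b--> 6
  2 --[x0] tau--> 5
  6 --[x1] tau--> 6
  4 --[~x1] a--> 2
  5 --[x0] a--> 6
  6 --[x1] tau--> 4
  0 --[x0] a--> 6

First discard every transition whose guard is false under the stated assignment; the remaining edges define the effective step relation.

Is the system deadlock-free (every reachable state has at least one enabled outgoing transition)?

Reachable = {0,2}
  0: a→2  [deg 1]
  2: ∅  [STUCK]
trace reaching 2: a

Answer: DEADLOCK at state 2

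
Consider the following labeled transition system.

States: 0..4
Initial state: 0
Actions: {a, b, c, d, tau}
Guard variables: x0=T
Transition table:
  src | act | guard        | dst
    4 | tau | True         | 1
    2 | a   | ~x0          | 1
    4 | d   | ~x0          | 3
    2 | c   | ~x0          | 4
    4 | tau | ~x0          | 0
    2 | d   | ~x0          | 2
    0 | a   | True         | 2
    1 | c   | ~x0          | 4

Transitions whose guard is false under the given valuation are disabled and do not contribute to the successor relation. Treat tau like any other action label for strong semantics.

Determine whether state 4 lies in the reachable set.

Answer: UNREACHABLE

Trace:
Guard filter leaves 2 enabled edge(s).
L0 = {0}
L1 = {2}  total {0,2}
Reach set: {0,2}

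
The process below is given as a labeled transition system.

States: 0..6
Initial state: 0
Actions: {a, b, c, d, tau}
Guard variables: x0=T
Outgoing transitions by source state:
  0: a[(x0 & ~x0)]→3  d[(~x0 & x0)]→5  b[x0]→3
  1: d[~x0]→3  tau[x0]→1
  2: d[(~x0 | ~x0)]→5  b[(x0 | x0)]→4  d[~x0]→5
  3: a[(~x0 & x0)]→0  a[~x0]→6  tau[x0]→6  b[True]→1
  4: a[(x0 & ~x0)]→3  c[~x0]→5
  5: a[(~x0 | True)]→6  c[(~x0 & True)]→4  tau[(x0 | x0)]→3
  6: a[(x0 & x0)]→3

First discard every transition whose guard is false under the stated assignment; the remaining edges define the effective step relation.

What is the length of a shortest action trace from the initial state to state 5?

Answer: UNREACHABLE

Working:
BFS to 5:
  L0 = {0}
  L1 = {3}
  L2 = {1,6}
5 never appears.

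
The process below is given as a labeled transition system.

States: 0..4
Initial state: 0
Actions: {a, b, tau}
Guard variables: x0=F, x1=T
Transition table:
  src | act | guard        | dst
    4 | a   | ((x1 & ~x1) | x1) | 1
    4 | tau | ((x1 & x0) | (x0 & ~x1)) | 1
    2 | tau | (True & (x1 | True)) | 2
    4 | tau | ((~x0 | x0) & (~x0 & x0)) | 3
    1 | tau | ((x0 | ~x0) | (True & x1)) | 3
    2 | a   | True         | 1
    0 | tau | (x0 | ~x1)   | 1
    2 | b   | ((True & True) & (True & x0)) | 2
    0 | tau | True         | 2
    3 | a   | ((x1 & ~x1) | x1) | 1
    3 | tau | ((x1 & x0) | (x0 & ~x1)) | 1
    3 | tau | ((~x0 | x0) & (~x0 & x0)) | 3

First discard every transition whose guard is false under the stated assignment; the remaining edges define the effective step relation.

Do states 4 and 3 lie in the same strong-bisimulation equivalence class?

Compute ~ classes (split until stable):
  π0 = {{0,1,2,3,4}}
  π1 = {{0,1},{2},{3,4}}
  π2 = {{0},{1},{2},{3,4}}
Fixed point at round 3; 4 class(es).
class of 4: {3,4}; class of 3: {3,4}

Answer: BISIMILAR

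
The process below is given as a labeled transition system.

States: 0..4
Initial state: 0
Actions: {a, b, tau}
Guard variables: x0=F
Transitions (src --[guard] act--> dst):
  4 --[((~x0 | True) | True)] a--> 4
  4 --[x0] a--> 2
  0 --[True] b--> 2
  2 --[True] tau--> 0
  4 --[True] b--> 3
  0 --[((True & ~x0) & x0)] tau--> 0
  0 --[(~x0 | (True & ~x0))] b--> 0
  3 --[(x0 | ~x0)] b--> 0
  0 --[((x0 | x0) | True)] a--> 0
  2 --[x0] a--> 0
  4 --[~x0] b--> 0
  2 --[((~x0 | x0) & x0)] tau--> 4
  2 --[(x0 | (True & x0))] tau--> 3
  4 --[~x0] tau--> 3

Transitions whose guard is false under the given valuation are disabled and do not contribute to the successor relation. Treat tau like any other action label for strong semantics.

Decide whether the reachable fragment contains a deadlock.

Answer: DEADLOCK-FREE

Working:
R = {0,2}
  0: a→0  b→0  b→2  [deg 3]
  2: tau→0  [deg 1]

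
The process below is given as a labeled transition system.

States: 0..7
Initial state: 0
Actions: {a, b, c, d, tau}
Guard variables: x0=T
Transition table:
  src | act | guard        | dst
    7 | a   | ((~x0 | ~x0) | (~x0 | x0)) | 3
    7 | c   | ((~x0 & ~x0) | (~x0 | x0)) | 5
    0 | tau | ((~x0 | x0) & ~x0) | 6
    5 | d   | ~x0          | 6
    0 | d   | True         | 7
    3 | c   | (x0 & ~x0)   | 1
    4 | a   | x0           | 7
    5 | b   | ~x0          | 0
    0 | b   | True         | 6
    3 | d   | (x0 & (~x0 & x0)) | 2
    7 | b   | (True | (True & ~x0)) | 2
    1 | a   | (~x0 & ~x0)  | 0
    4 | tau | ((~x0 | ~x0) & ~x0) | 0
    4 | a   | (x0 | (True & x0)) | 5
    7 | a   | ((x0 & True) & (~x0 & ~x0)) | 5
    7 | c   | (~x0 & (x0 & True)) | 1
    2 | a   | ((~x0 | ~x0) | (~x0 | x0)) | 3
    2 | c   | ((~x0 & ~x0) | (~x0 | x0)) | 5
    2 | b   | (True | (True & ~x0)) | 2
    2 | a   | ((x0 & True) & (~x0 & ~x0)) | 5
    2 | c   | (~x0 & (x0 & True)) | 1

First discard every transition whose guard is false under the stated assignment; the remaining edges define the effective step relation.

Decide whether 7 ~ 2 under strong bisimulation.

Refine partition for ~:
  round 0: {{0,1,2,3,4,5,6,7}}
  round 1: {{0},{1,3,5,6},{2,7},{4}}
stable after 2 split(s): 4 block(s)
[7]={2,7}  [2]={2,7}

Answer: BISIMILAR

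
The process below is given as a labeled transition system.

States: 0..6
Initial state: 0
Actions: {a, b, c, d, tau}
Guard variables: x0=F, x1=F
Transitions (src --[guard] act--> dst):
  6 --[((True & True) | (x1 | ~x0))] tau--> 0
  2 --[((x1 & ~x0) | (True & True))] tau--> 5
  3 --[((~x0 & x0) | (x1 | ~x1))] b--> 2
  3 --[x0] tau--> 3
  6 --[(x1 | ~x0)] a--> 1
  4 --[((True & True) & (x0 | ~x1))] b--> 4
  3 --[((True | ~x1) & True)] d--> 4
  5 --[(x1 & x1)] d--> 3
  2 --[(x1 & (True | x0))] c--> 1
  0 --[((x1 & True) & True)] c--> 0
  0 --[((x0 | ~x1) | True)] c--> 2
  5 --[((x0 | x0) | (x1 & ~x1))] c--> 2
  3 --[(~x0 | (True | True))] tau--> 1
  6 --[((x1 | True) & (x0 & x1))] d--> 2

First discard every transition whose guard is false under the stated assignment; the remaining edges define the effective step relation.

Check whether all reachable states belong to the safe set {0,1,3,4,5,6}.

Inv-set: {0,1,3,4,5,6}
Reachable = {0,2,5}
  0: safe
  2: ✗ unsafe
  5: safe
reach 2 via c — violates

Answer: INVARIANT VIOLATED at state 2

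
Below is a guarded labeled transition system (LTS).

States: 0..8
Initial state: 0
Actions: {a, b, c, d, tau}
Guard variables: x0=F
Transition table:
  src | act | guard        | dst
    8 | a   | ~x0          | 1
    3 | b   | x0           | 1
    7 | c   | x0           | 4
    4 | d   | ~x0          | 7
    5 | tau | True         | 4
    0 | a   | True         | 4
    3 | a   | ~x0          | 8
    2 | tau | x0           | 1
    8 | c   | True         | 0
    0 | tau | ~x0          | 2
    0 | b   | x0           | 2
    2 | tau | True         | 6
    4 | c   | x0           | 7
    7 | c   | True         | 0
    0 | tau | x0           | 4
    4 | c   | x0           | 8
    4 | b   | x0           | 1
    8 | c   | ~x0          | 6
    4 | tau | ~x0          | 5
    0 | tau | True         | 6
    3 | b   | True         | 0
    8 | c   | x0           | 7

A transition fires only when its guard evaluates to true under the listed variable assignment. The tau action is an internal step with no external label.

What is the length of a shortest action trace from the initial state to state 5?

Layered search for 5:
  L0 = {0}
  L1 = {2,4,6}
  L2 = {5,7}
depth(5)=2, e.g. a·tau

Answer: 2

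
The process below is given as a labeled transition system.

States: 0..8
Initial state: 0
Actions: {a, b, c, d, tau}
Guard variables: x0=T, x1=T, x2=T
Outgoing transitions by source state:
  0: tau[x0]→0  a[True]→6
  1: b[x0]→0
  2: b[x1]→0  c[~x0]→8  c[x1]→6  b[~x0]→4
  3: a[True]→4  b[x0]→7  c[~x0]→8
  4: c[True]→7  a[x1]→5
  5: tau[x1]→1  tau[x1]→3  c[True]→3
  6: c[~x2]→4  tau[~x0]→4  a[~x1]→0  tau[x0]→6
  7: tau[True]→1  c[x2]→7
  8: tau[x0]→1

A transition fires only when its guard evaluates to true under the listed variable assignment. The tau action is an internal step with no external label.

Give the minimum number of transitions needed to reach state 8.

BFS to 8:
  L0 = {0}
  L1 = {6}
8 never appears.

Answer: UNREACHABLE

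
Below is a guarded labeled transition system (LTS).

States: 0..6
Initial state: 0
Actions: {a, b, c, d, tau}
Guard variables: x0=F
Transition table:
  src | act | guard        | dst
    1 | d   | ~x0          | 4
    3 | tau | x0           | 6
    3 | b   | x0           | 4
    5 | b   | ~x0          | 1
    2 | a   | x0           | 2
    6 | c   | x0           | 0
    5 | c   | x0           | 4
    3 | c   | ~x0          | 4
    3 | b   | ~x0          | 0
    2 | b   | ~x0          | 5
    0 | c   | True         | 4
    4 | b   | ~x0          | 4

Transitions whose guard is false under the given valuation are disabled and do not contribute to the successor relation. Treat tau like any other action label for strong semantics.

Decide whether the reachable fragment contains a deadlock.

R = {0,4}
  0: c→4  [1 out]
  4: b→4  [1 out]

Answer: DEADLOCK-FREE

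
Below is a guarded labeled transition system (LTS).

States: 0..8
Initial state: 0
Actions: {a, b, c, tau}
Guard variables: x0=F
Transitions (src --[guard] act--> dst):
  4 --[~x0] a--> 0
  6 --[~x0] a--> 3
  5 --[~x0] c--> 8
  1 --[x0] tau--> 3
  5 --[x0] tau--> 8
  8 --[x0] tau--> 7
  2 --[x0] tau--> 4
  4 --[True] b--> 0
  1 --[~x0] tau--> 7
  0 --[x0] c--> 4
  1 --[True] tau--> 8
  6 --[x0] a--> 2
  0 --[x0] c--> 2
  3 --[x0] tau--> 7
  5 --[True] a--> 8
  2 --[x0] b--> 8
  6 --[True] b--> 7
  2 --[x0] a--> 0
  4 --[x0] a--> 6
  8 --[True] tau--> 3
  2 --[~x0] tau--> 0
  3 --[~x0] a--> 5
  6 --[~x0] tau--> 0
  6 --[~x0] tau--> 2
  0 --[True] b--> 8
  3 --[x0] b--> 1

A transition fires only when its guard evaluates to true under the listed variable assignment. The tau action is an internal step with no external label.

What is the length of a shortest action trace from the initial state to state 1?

Layered search for 1:
  Layer 0: {0}
  Layer 1: {8}
  Layer 2: {3}
  Layer 3: {5}
1 never appears.

Answer: UNREACHABLE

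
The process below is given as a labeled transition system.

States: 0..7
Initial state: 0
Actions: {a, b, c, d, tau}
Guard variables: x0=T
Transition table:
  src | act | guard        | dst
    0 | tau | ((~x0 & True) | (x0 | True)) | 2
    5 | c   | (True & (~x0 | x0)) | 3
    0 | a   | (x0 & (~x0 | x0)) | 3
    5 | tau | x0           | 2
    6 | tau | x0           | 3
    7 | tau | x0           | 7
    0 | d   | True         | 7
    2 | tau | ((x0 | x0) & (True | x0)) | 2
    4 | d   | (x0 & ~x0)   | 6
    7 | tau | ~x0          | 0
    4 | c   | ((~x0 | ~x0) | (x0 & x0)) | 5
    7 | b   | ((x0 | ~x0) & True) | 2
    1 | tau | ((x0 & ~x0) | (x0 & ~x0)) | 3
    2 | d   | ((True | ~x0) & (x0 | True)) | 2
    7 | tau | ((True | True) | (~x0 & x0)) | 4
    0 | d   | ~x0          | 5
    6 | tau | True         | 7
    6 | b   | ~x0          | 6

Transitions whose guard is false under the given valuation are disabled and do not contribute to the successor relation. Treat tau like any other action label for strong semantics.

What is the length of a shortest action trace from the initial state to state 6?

Layered search for 6:
  L0 = {0}
  L1 = {2,3,7}
  L2 = {4}
  L3 = {5}
6 never appears.

Answer: UNREACHABLE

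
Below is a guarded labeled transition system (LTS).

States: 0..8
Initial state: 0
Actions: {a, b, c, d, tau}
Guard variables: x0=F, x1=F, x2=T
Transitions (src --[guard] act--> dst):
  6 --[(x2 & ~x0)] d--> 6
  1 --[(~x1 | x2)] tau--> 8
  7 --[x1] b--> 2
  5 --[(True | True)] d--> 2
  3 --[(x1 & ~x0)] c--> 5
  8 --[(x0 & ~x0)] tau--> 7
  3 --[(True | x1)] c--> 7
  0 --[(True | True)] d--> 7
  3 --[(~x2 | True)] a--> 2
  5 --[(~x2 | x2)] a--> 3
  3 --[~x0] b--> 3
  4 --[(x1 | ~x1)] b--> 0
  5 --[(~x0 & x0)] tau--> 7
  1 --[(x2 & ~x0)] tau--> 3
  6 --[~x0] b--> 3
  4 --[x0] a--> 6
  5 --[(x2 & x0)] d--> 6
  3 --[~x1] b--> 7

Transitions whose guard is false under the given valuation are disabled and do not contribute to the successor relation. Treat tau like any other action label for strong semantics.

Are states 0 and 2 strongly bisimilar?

Answer: NOT BISIMILAR

Analysis:
Refine partition for ~:
  π0 = {{0,1,2,3,4,5,6,7,8}}
  π1 = {{0},{1},{2,7,8},{3},{4},{5},{6}}
7 equivalence class(es) (converged in 2)
class of 0: {0}; class of 2: {2,7,8}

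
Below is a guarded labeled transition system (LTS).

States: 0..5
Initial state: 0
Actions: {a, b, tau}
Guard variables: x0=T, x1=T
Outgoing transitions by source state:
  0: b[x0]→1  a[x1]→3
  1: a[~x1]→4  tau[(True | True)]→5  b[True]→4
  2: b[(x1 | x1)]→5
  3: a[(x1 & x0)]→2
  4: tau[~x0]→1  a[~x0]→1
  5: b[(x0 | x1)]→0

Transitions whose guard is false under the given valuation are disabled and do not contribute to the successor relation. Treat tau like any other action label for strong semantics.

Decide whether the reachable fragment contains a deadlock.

Answer: DEADLOCK at state 4

Working:
Reachable = {0,1,2,3,4,5}
  0: a→3  b→1  [2 out]
  1: b→4  tau→5  [2 out]
  2: b→5  [1 out]
  3: a→2  [1 out]
  4: ∅  [STUCK]
  5: b→0  [1 out]
trace reaching 4: b·b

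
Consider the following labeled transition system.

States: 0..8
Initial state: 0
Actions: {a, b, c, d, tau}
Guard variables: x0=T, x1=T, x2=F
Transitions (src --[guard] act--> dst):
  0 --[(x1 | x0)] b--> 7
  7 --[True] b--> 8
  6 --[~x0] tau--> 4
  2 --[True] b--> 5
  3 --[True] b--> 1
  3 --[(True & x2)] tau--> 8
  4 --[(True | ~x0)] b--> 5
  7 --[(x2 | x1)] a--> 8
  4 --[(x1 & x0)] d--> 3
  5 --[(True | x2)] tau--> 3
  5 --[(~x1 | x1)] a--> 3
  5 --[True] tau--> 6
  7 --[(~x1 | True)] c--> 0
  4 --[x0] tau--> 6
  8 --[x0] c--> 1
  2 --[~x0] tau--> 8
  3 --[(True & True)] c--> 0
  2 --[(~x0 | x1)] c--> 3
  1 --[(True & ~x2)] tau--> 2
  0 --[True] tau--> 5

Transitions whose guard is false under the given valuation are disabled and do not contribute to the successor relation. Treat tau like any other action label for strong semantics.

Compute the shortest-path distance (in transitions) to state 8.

Layered search for 8:
  Layer 0: {0}
  Layer 1: {5,7}
  Layer 2: {3,6,8}
depth(8)=2, e.g. b·a

Answer: 2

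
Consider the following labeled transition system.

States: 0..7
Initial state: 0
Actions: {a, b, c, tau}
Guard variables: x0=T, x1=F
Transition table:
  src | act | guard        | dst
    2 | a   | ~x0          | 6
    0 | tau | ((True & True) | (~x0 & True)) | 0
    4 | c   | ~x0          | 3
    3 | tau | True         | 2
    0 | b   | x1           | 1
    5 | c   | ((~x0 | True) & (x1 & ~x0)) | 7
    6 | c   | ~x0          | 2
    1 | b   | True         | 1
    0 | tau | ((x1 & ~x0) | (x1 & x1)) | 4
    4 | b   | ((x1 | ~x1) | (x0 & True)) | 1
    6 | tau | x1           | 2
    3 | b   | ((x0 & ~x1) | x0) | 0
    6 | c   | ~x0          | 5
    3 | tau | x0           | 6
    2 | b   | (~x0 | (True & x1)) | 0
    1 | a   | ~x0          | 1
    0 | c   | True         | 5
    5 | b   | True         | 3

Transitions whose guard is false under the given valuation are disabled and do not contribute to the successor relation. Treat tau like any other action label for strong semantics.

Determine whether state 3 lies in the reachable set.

Answer: REACHABLE

Working:
Guard filter leaves 8 enabled edge(s).
L0 = {0}
L1 = {5}  cumulative {0,5}
L2 = {3}  cumulative {0,3,5}
L3 = {2,6}  cumulative {0,2,3,5,6}
R = {0,2,3,5,6}
witness 3: c·b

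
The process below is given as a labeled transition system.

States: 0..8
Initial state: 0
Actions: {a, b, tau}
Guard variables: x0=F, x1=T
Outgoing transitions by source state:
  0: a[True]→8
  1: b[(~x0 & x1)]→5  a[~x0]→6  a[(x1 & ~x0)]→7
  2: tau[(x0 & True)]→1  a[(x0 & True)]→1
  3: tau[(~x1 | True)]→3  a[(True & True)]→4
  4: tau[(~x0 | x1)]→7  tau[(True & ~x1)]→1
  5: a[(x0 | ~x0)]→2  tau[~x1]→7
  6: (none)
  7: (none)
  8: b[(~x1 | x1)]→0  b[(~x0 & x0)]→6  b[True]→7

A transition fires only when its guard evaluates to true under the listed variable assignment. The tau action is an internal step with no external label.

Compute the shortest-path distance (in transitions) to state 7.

Answer: 2

Working:
BFS to 7:
  Layer 0: {0}
  Layer 1: {8}
  Layer 2: {7}
7 enters at depth 2; path a·b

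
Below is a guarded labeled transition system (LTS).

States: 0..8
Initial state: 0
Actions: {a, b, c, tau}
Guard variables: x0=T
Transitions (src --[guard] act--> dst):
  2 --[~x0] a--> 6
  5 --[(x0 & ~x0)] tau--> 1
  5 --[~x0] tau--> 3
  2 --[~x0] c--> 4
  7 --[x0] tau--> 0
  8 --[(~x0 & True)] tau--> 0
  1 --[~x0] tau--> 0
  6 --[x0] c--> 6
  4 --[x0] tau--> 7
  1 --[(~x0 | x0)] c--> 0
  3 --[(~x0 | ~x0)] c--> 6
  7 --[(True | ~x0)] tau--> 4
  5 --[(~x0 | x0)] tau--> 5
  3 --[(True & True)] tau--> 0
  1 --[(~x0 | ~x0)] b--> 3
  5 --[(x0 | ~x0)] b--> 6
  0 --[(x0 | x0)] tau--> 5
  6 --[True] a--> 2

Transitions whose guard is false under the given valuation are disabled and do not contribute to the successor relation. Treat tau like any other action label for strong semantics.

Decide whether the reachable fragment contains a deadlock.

Answer: DEADLOCK at state 2

Working:
R = {0,2,5,6}
  0: tau→5  [deg 1]
  2: ∅  [deadlock]
  5: b→6  tau→5  [deg 2]
  6: a→2  c→6  [deg 2]
witness 2: tau·b·a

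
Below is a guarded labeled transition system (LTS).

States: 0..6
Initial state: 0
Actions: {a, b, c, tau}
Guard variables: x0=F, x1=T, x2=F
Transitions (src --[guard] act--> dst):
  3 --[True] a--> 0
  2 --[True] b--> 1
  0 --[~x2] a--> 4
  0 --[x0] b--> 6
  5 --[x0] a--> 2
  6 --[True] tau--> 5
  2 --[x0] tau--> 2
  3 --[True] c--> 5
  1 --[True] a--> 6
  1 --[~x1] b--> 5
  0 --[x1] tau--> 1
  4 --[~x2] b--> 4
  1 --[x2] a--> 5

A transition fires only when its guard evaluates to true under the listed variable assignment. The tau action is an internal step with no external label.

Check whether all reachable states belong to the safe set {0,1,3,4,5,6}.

Answer: INVARIANT HOLDS

Analysis:
Inv-set: {0,1,3,4,5,6}
Reachable = {0,1,4,5,6}
  0: safe
  1: safe
  4: safe
  5: safe
  6: safe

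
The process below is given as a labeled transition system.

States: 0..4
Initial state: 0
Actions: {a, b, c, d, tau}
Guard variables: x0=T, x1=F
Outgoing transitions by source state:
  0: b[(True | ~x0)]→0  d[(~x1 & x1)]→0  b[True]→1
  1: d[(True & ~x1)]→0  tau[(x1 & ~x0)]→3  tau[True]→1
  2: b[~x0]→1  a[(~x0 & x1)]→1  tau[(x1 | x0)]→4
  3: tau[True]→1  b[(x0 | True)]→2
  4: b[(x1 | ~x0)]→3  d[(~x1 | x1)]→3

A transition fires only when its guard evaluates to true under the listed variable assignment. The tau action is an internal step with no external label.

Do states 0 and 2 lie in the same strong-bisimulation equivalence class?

Answer: NOT BISIMILAR

Working:
Refine partition for ~:
  round 0: {{0,1,2,3,4}}
  round 1: {{0},{1},{2},{3},{4}}
stable after 2 split(s): 5 block(s)
class of 0: {0}; class of 2: {2}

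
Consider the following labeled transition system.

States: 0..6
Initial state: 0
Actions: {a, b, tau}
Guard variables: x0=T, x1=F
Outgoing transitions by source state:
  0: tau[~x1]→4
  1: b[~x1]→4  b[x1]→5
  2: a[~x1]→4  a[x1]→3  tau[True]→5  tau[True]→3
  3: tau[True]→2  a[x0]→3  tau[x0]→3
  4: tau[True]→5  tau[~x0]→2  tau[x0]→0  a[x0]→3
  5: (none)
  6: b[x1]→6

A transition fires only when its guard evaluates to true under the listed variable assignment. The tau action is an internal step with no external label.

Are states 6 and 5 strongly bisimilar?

Compute ~ classes (split until stable):
  P[0] = {{0,1,2,3,4,5,6}}
  P[1] = {{0},{1},{2,3,4},{5,6}}
  P[2] = {{0},{1},{2},{3},{4},{5,6}}
6 equivalence class(es) (converged in 3)
[6]={5,6}  [5]={5,6}

Answer: BISIMILAR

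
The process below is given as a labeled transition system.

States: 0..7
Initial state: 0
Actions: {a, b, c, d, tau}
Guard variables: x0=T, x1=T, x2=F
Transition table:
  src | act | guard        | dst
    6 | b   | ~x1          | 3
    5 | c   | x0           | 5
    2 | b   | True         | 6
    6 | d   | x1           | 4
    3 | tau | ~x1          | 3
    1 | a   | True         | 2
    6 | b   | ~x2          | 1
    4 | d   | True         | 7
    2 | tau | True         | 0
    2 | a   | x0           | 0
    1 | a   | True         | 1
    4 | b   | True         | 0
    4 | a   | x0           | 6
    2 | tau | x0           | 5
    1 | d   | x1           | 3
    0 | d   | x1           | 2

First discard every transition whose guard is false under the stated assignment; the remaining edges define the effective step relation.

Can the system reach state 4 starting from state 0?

Answer: REACHABLE

Analysis:
After dropping false guards: 14 live edges.
L0 = {0}
L1 = {2}  now seen {0,2}
L2 = {5,6}  now seen {0,2,5,6}
L3 = {1,4}  now seen {0,1,2,4,5,6}
L4 = {3,7}  now seen {0,1,2,3,4,5,6,7}
Reachable = {0,1,2,3,4,5,6,7}
Path to 4: d·b·d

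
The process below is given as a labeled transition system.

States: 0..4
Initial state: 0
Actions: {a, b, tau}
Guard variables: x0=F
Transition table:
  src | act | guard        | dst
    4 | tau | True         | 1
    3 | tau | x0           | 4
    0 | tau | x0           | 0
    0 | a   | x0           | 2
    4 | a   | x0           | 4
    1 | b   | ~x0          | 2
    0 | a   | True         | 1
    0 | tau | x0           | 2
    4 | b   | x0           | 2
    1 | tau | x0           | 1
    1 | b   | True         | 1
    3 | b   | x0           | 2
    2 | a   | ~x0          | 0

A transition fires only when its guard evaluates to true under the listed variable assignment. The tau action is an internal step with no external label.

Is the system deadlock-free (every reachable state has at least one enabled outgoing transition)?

Reach set: {0,1,2}
  0: a→1  [1 exit(s)]
  1: b→1  b→2  [2 exit(s)]
  2: a→0  [1 exit(s)]

Answer: DEADLOCK-FREE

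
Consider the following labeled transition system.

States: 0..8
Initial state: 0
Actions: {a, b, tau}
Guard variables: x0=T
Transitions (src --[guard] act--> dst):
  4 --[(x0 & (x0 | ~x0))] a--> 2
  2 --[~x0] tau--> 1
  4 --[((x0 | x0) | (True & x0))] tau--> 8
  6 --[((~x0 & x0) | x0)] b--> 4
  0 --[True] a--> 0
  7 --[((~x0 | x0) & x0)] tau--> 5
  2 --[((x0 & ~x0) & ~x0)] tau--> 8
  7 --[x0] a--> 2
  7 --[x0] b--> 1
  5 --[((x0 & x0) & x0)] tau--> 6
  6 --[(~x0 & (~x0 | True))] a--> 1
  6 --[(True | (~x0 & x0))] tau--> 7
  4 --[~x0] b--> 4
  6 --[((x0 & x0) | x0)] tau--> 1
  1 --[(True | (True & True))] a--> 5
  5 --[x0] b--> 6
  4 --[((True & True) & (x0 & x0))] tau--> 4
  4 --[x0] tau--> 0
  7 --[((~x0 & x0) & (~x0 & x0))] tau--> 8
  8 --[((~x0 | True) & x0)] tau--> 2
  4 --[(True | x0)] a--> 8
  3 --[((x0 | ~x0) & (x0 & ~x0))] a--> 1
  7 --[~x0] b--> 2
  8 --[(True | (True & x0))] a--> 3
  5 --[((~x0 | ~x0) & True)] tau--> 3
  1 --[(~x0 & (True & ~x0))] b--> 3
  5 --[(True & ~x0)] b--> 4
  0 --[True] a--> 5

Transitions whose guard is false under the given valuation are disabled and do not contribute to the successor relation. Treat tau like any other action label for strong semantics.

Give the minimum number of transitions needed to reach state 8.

Answer: 4

Working:
Breadth-first toward 8:
  depth 0: {0}
  depth 1: {5}
  depth 2: {6}
  depth 3: {1,4,7}
  depth 4: {2,8}
8 enters at depth 4; path a·b·b·a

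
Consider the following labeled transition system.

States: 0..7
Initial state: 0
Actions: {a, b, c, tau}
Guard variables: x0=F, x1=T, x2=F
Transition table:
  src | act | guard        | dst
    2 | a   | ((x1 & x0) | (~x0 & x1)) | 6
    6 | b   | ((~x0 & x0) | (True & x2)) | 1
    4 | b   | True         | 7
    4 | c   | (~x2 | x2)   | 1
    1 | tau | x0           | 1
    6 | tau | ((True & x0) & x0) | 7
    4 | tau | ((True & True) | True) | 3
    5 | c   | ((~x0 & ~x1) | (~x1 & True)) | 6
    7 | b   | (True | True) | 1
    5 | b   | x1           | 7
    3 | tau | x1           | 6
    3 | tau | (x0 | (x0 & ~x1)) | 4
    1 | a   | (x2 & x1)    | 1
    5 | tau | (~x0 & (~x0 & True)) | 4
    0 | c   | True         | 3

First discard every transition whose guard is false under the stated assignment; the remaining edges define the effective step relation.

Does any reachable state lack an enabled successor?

Reach set: {0,3,6}
  0: c→3  [1 out]
  3: tau→6  [1 out]
  6: ∅  [STUCK]
witness 6: c·tau

Answer: DEADLOCK at state 6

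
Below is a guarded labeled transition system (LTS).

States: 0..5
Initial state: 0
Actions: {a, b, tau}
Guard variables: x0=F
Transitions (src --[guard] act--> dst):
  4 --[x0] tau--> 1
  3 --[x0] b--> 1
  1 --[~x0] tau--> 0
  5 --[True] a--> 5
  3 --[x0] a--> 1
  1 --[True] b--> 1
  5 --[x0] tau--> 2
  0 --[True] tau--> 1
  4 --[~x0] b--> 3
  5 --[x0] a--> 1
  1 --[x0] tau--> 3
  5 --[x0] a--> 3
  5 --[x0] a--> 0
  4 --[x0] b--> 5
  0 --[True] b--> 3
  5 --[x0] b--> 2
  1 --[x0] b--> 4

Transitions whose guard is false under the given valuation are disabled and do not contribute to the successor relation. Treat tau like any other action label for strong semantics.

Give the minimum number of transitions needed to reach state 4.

Answer: UNREACHABLE

Analysis:
Layered search for 4:
  L0 = {0}
  L1 = {1,3}
4 never appears.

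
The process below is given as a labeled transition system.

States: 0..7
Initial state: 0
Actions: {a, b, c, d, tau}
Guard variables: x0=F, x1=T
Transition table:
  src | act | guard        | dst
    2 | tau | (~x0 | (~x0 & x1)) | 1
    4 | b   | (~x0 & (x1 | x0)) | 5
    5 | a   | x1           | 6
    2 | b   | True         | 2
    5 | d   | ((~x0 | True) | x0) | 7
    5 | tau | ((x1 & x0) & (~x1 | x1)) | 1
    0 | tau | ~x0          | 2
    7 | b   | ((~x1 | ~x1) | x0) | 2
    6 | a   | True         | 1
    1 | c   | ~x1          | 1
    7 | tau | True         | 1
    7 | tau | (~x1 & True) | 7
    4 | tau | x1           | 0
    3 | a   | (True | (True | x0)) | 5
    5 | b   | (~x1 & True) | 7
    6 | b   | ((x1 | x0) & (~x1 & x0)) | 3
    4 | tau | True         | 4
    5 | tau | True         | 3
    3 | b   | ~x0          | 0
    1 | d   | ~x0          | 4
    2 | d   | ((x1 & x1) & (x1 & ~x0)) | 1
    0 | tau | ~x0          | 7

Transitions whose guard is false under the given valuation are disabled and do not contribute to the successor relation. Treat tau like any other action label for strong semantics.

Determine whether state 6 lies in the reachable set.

Answer: REACHABLE

Trace:
16 transition(s) survive guard evaluation.
L0 = {0}
L1 = {2,7}  total {0,2,7}
L2 = {1}  total {0,1,2,7}
L3 = {4}  total {0,1,2,4,7}
L4 = {5}  total {0,1,2,4,5,7}
L5 = {3,6}  total {0,1,2,3,4,5,6,7}
Reach set: {0,1,2,3,4,5,6,7}
Path to 6: tau·tau·d·b·a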